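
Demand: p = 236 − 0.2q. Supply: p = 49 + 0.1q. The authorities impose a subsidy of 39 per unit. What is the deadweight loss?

Competitive equilibrium: 236 − 0.2q = 49 + 0.1q → q* = 623.3333, p* = 111.3333.
The subsidy lowers effective supply by 39: p = 10 + 0.1q.
New quantity: 236 − 0.2q = 10 + 0.1q → q' = 753.3333.
Overproduction Δq = 753.3333 − 623.3333 = 130; wedge = subsidy = 39.
Deadweight loss = ½ × 130 × 39 = 2535.

2535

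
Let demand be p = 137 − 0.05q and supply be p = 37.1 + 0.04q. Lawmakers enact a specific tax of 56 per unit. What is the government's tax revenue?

27315.56

Competitive equilibrium: 137 − 0.05q = 37.1 + 0.04q → q* = 1110, p* = 81.5.
With the tax, the buyer price exceeds the seller price by 56: (137 − 0.05q) − (37.1 + 0.04q) = 56 → q' = 487.7778.
Tax revenue = 56 × 487.7778 = 27315.56.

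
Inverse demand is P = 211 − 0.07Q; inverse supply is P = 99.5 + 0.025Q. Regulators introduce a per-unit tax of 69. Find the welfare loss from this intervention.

25057.89

Competitive equilibrium: 211 − 0.07Q = 99.5 + 0.025Q → Q* = 1173.68421, P* = 128.84211.
With the tax, the buyer price exceeds the seller price by 69: (211 − 0.07Q) − (99.5 + 0.025Q) = 69 → Q' = 447.36842.
ΔQ = 1173.68421 − 447.36842 = 726.31579; the wedge equals the tax, 69.
The triangle = ½ × 726.31579 × 69 = 25057.89.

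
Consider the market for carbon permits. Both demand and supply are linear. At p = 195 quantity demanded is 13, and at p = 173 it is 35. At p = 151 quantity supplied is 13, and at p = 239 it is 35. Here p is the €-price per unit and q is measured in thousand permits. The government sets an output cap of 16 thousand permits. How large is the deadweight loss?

€84.10 thousand

Demand slope = (173 − 195)/(35 − 13) = −1, so p = 208 − q.
Supply slope = (239 − 151)/(35 − 13) = 4, so p = 99 + 4q.
Competitive equilibrium: 208 − q = 99 + 4q → q* = 21.8, p* = 186.2.
At q = 16: demand price = 208 − 1·16 = 192; supply price = 99 + 4·16 = 163.
Δq = 21.8 − 16 = 5.8; wedge = 192 − 163 = 29.
DWL = ½ × 5.8 × 29 = €84.10 thousand.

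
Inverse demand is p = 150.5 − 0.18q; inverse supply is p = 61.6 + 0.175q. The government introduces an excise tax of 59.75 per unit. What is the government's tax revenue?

4906.23

Competitive equilibrium: 150.5 − 0.18q = 61.6 + 0.175q → q* = 250.4225, p* = 105.4239.
With the tax, the buyer price exceeds the seller price by 59.75: (150.5 − 0.18q) − (61.6 + 0.175q) = 59.75 → q' = 82.1127.
Tax revenue = 59.75 × 82.1127 = 4906.23.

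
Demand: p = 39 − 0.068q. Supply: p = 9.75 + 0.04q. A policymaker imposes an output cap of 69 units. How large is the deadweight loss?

Competitive equilibrium: 39 − 0.068q = 9.75 + 0.04q → q* = 270.8333, p* = 20.5833.
At q = 69: demand price = 39 − 0.068·69 = 34.308; supply price = 9.75 + 0.04·69 = 12.51.
Δq = 270.8333 − 69 = 201.8333; wedge = 34.308 − 12.51 = 21.798.
Welfare loss = ½ × 201.8333 × 21.798 = 2199.78.

2199.78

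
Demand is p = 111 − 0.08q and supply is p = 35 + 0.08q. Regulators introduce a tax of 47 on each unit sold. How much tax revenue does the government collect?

Competitive equilibrium: 111 − 0.08q = 35 + 0.08q → q* = 475, p* = 73.
With the tax, the buyer price exceeds the seller price by 47: (111 − 0.08q) − (35 + 0.08q) = 47 → q' = 181.25.
Tax revenue = 47 × 181.25 = 8518.75.

8518.75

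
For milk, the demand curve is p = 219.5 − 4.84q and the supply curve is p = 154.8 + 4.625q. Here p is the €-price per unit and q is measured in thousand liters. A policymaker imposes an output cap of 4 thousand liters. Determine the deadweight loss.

€38.06 thousand

Competitive equilibrium: 219.5 − 4.84q = 154.8 + 4.625q → q* = 6.8357, p* = 186.4152.
At q = 4: demand price = 219.5 − 4.84·4 = 200.14; supply price = 154.8 + 4.625·4 = 173.3.
Δq = 6.8357 − 4 = 2.8357; wedge = 200.14 − 173.3 = 26.84.
Welfare loss = ½ × 2.8357 × 26.84 = €38.06 thousand.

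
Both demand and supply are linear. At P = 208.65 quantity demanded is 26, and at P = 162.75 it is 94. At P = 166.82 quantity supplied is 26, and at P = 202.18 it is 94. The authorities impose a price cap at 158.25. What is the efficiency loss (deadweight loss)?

1583.79

Demand slope = (162.75 − 208.65)/(94 − 26) = −0.675, so P = 226.2 − 0.675Q.
Supply slope = (202.18 − 166.82)/(94 − 26) = 0.52, so P = 153.3 + 0.52Q.
Competitive equilibrium: 226.2 − 0.675Q = 153.3 + 0.52Q → Q* = 61.0042, P* = 185.0222.
At the ceiling P = 158.25, quantity supplied = (158.25 − 153.3)/0.52 = 9.5192.
Willingness to pay at Q' = 9.5192: 226.2 − 0.675·9.5192 = 219.7745.
ΔQ = 61.0042 − 9.5192 = 51.485; wedge = 219.7745 − 158.25 = 61.5245.
Deadweight loss = ½ × 51.485 × 61.5245 = 1583.79.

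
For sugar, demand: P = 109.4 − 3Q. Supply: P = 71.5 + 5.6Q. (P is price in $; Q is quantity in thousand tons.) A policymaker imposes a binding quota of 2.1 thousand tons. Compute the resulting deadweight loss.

$22.89 thousand

Competitive equilibrium: 109.4 − 3Q = 71.5 + 5.6Q → Q* = 4.407, P* = 96.1791.
At Q = 2.1: demand price = 109.4 − 3·2.1 = 103.1; supply price = 71.5 + 5.6·2.1 = 83.26.
ΔQ = 4.407 − 2.1 = 2.307; wedge = 103.1 − 83.26 = 19.84.
DWL = ½ × 2.307 × 19.84 = $22.89 thousand.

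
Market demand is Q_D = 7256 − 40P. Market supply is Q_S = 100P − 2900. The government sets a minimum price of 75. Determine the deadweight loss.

169.05

In inverse form: demand P = 181.4 − 0.025Q, supply P = 29 + 0.01Q.
Competitive equilibrium: 181.4 − 0.025Q = 29 + 0.01Q → Q* = 4354.2857, P* = 72.5429.
At the floor P = 75, quantity demanded = (181.4 − 75)/0.025 = 4256.
Sellers' marginal cost at Q' = 4256: 29 + 0.01·4256 = 71.56.
ΔQ = 4354.2857 − 4256 = 98.2857; wedge = 75 − 71.56 = 3.44.
DWL = ½ × 98.2857 × 3.44 = 169.05.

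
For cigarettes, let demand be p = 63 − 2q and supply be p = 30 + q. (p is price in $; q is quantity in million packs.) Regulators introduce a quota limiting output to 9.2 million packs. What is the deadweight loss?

Competitive equilibrium: 63 − 2q = 30 + q → q* = 11, p* = 41.
At q = 9.2: demand price = 63 − 2·9.2 = 44.6; supply price = 30 + 1·9.2 = 39.2.
Δq = 11 − 9.2 = 1.8; wedge = 44.6 − 39.2 = 5.4.
DWL = ½ × 1.8 × 5.4 = $4.86 million.

$4.86 million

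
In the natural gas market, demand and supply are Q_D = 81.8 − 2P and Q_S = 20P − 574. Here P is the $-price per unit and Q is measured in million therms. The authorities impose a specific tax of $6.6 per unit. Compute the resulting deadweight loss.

$39.60 million

In inverse form: demand P = 40.9 − 0.5Q, supply P = 28.7 + 0.05Q.
Competitive equilibrium: 40.9 − 0.5Q = 28.7 + 0.05Q → Q* = 22.1818, P* = 29.8091.
With the tax, the buyer price exceeds the seller price by 6.6: (40.9 − 0.5Q) − (28.7 + 0.05Q) = 6.6 → Q' = 10.1818.
ΔQ = 22.1818 − 10.1818 = 12; the wedge equals the tax, 6.6.
The triangle = ½ × 12 × 6.6 = $39.60 million.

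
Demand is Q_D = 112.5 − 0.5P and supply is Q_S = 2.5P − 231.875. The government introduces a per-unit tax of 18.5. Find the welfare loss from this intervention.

71.30

In inverse form: demand P = 225 − 2Q, supply P = 92.75 + 0.4Q.
Competitive equilibrium: 225 − 2Q = 92.75 + 0.4Q → Q* = 55.1042, P* = 114.7917.
With the tax, the buyer price exceeds the seller price by 18.5: (225 − 2Q) − (92.75 + 0.4Q) = 18.5 → Q' = 47.3958.
ΔQ = 55.1042 − 47.3958 = 7.7084; the wedge equals the tax, 18.5.
Welfare loss = ½ × 7.7084 × 18.5 = 71.30.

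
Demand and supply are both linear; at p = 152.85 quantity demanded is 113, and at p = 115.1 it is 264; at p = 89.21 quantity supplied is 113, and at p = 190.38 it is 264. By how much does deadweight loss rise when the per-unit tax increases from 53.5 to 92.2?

Demand slope = (115.1 − 152.85)/(264 − 113) = −0.25, so p = 181.1 − 0.25q.
Supply slope = (190.38 − 89.21)/(264 − 113) = 0.67, so p = 13.5 + 0.67q.
Competitive equilibrium: 181.1 − 0.25q = 13.5 + 0.67q → q* = 182.1739, p* = 135.5565.
For a per-unit tax t: Δq = t/0.92, so DWL = ½·t·(t/0.92) = t²/1.84.
At t = 53.5: DWL = 1555.571. At t = 92.2: DWL = 4620.022.
Increase = 4620.022 − 1555.571 = 3064.45.

3064.45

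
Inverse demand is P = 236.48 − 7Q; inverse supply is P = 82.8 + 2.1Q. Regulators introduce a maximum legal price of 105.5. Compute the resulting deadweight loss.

168.11

Competitive equilibrium: 236.48 − 7Q = 82.8 + 2.1Q → Q* = 16.8879, P* = 118.2646.
At the ceiling P = 105.5, quantity supplied = (105.5 − 82.8)/2.1 = 10.8095.
Willingness to pay at Q' = 10.8095: 236.48 − 7·10.8095 = 160.8135.
ΔQ = 16.8879 − 10.8095 = 6.0784; wedge = 160.8135 − 105.5 = 55.3135.
Deadweight loss = ½ × 6.0784 × 55.3135 = 168.11.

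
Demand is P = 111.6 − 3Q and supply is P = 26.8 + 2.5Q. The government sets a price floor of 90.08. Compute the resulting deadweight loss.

Competitive equilibrium: 111.6 − 3Q = 26.8 + 2.5Q → Q* = 15.4182, P* = 65.3455.
At the floor P = 90.08, quantity demanded = (111.6 − 90.08)/3 = 7.1733.
Sellers' marginal cost at Q' = 7.1733: 26.8 + 2.5·7.1733 = 44.7333.
ΔQ = 15.4182 − 7.1733 = 8.2449; wedge = 90.08 − 44.7333 = 45.3467.
Welfare loss = ½ × 8.2449 × 45.3467 = 186.94.

186.94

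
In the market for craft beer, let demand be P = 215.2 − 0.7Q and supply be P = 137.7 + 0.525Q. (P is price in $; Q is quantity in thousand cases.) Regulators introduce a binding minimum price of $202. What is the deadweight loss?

Competitive equilibrium: 215.2 − 0.7Q = 137.7 + 0.525Q → Q* = 63.2653, P* = 170.9143.
At the floor P = 202, quantity demanded = (215.2 − 202)/0.7 = 18.8571.
Sellers' marginal cost at Q' = 18.8571: 137.7 + 0.525·18.8571 = 147.6.
ΔQ = 63.2653 − 18.8571 = 44.4082; wedge = 202 − 147.6 = 54.4.
Welfare loss = ½ × 44.4082 × 54.4 = $1207.90 thousand.

$1207.90 thousand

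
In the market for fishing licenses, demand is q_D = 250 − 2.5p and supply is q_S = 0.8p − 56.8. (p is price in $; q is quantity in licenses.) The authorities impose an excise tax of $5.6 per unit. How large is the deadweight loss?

$9.50

In inverse form: demand p = 100 − 0.4q, supply p = 71 + 1.25q.
Competitive equilibrium: 100 − 0.4q = 71 + 1.25q → q* = 17.5758, p* = 92.9697.
With the tax, the buyer price exceeds the seller price by 5.6: (100 − 0.4q) − (71 + 1.25q) = 5.6 → q' = 14.1818.
Δq = 17.5758 − 14.1818 = 3.394; the wedge equals the tax, 5.6.
Welfare loss = ½ × 3.394 × 5.6 = $9.50.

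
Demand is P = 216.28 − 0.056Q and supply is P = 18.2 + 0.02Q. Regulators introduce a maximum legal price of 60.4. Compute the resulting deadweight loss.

9360.52

Competitive equilibrium: 216.28 − 0.056Q = 18.2 + 0.02Q → Q* = 2606.3158, P* = 70.3263.
At the ceiling P = 60.4, quantity supplied = (60.4 − 18.2)/0.02 = 2110.
Willingness to pay at Q' = 2110: 216.28 − 0.056·2110 = 98.12.
ΔQ = 2606.3158 − 2110 = 496.3158; wedge = 98.12 − 60.4 = 37.72.
Deadweight loss = ½ × 496.3158 × 37.72 = 9360.52.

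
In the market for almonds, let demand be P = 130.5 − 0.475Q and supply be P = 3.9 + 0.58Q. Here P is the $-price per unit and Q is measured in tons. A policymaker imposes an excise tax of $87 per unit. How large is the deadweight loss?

Competitive equilibrium: 130.5 − 0.475Q = 3.9 + 0.58Q → Q* = 120, P* = 73.5.
With the tax, the buyer price exceeds the seller price by 87: (130.5 − 0.475Q) − (3.9 + 0.58Q) = 87 → Q' = 37.53555.
ΔQ = 120 − 37.53555 = 82.46445; the wedge equals the tax, 87.
Deadweight loss = ½ × 82.46445 × 87 = $3587.20.

$3587.20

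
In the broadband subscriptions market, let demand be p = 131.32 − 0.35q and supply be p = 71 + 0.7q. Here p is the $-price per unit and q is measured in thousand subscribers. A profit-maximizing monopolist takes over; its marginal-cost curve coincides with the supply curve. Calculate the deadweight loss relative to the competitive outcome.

$108.29 thousand

Competitive equilibrium: 131.32 − 0.35q = 71 + 0.7q → q* = 57.4476, p* = 111.2133.
Marginal revenue: MR = 131.32 − 0.7q. Set MR = MC: 131.32 − 0.7q = 71 + 0.7q → q_m = 43.0857.
Price p_m = 131.32 − 0.35·43.0857 = 116.24; MC(q_m) = 71 + 0.7·43.0857 = 101.16.
Competitive q* = 57.4476, so Δq = 14.3619; wedge = 116.24 − 101.16 = 15.08.
DWL = ½ × 14.3619 × 15.08 = $108.29 thousand.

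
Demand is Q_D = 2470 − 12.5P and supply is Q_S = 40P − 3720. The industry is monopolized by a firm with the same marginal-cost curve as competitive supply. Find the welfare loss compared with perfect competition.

9742.73

In inverse form: demand P = 197.6 − 0.08Q, supply P = 93 + 0.025Q.
Competitive equilibrium: 197.6 − 0.08Q = 93 + 0.025Q → Q* = 996.19048, P* = 117.90476.
Marginal revenue: MR = 197.6 − 0.16Q. Set MR = MC: 197.6 − 0.16Q = 93 + 0.025Q → Q_m = 565.40541.
Price P_m = 197.6 − 0.08·565.40541 = 152.36757; MC(Q_m) = 93 + 0.025·565.40541 = 107.13514.
Competitive Q* = 996.19048, so ΔQ = 430.78507; wedge = 152.36757 − 107.13514 = 45.23243.
The triangle = ½ × 430.78507 × 45.23243 = 9742.73.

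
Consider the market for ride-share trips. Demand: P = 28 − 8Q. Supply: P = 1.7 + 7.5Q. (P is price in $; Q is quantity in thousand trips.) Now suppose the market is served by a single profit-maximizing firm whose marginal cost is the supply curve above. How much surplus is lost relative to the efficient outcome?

$2.59 thousand

Competitive equilibrium: 28 − 8Q = 1.7 + 7.5Q → Q* = 1.6968, P* = 14.4258.
Marginal revenue: MR = 28 − 16Q. Set MR = MC: 28 − 16Q = 1.7 + 7.5Q → Q_m = 1.1191.
Price P_m = 28 − 8·1.1191 = 19.0472; MC(Q_m) = 1.7 + 7.5·1.1191 = 10.0933.
Competitive Q* = 1.6968, so ΔQ = 0.5777; wedge = 19.0472 − 10.0933 = 8.9539.
The triangle = ½ × 0.5777 × 8.9539 = $2.59 thousand.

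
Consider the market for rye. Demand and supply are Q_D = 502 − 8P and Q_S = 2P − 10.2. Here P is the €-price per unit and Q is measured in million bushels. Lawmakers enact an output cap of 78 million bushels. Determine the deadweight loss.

In inverse form: demand P = 62.75 − 0.125Q, supply P = 5.1 + 0.5Q.
Competitive equilibrium: 62.75 − 0.125Q = 5.1 + 0.5Q → Q* = 92.24, P* = 51.22.
At Q = 78: demand price = 62.75 − 0.125·78 = 53; supply price = 5.1 + 0.5·78 = 44.1.
ΔQ = 92.24 − 78 = 14.24; wedge = 53 − 44.1 = 8.9.
Deadweight loss = ½ × 14.24 × 8.9 = €63.368 million.

€63.368 million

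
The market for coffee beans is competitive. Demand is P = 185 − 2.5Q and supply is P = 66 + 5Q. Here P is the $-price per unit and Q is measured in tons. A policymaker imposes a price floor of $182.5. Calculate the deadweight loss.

$828.82

Competitive equilibrium: 185 − 2.5Q = 66 + 5Q → Q* = 15.8667, P* = 145.3333.
At the floor P = 182.5, quantity demanded = (185 − 182.5)/2.5 = 1.
Sellers' marginal cost at Q' = 1: 66 + 5·1 = 71.
ΔQ = 15.8667 − 1 = 14.8667; wedge = 182.5 − 71 = 111.5.
The triangle = ½ × 14.8667 × 111.5 = $828.82.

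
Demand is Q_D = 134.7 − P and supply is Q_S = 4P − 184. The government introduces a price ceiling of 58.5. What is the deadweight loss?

In inverse form: demand P = 134.7 − Q, supply P = 46 + 0.25Q.
Competitive equilibrium: 134.7 − Q = 46 + 0.25Q → Q* = 70.96, P* = 63.74.
At the ceiling P = 58.5, quantity supplied = (58.5 − 46)/0.25 = 50.
Willingness to pay at Q' = 50: 134.7 − 1·50 = 84.7.
ΔQ = 70.96 − 50 = 20.96; wedge = 84.7 − 58.5 = 26.2.
The triangle = ½ × 20.96 × 26.2 = 274.576.

274.576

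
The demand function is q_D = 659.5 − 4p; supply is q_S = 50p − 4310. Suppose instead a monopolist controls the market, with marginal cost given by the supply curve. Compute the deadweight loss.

In inverse form: demand p = 164.875 − 0.25q, supply p = 86.2 + 0.02q.
Competitive equilibrium: 164.875 − 0.25q = 86.2 + 0.02q → q* = 291.3889, p* = 92.0278.
Marginal revenue: MR = 164.875 − 0.5q. Set MR = MC: 164.875 − 0.5q = 86.2 + 0.02q → q_m = 151.2981.
Price p_m = 164.875 − 0.25·151.2981 = 127.0505; MC(q_m) = 86.2 + 0.02·151.2981 = 89.226.
Competitive q* = 291.3889, so Δq = 140.0908; wedge = 127.0505 − 89.226 = 37.8245.
DWL = ½ × 140.0908 × 37.8245 = 2649.43.

2649.43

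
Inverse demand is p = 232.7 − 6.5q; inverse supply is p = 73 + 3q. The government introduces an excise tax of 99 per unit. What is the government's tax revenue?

Competitive equilibrium: 232.7 − 6.5q = 73 + 3q → q* = 16.8105, p* = 123.4316.
With the tax, the buyer price exceeds the seller price by 99: (232.7 − 6.5q) − (73 + 3q) = 99 → q' = 6.3895.
Tax revenue = 99 × 6.3895 = 632.56.

632.56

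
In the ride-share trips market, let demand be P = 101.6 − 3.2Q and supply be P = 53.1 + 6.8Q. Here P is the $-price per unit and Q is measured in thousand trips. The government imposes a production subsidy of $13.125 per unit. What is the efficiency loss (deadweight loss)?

$8.61 thousand

Competitive equilibrium: 101.6 − 3.2Q = 53.1 + 6.8Q → Q* = 4.85, P* = 86.08.
The subsidy lowers effective supply by 13.125: P = 39.975 + 6.8Q.
New quantity: 101.6 − 3.2Q = 39.975 + 6.8Q → Q' = 6.1625.
Overproduction ΔQ = 6.1625 − 4.85 = 1.3125; wedge = subsidy = 13.125.
The triangle = ½ × 1.3125 × 13.125 = $8.61 thousand.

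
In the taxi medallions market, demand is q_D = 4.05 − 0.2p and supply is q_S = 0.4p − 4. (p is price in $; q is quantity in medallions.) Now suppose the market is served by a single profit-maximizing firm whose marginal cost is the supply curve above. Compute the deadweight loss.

In inverse form: demand p = 20.25 − 5q, supply p = 10 + 2.5q.
Competitive equilibrium: 20.25 − 5q = 10 + 2.5q → q* = 1.3667, p* = 13.4167.
Marginal revenue: MR = 20.25 − 10q. Set MR = MC: 20.25 − 10q = 10 + 2.5q → q_m = 0.82.
Price p_m = 20.25 − 5·0.82 = 16.15; MC(q_m) = 10 + 2.5·0.82 = 12.05.
Competitive q* = 1.3667, so Δq = 0.5467; wedge = 16.15 − 12.05 = 4.1.
The triangle = ½ × 0.5467 × 4.1 = $1.12.

$1.12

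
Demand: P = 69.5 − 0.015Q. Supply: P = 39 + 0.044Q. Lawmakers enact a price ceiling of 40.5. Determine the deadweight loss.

Competitive equilibrium: 69.5 − 0.015Q = 39 + 0.044Q → Q* = 516.94915, P* = 61.74576.
At the ceiling P = 40.5, quantity supplied = (40.5 − 39)/0.044 = 34.09091.
Willingness to pay at Q' = 34.09091: 69.5 − 0.015·34.09091 = 68.98864.
ΔQ = 516.94915 − 34.09091 = 482.85824; wedge = 68.98864 − 40.5 = 28.48864.
DWL = ½ × 482.85824 × 28.48864 = 6877.99.

6877.99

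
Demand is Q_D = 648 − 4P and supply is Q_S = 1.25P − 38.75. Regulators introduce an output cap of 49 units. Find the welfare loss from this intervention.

3013.43

In inverse form: demand P = 162 − 0.25Q, supply P = 31 + 0.8Q.
Competitive equilibrium: 162 − 0.25Q = 31 + 0.8Q → Q* = 124.7619, P* = 130.8095.
At Q = 49: demand price = 162 − 0.25·49 = 149.75; supply price = 31 + 0.8·49 = 70.2.
ΔQ = 124.7619 − 49 = 75.7619; wedge = 149.75 − 70.2 = 79.55.
Deadweight loss = ½ × 75.7619 × 79.55 = 3013.43.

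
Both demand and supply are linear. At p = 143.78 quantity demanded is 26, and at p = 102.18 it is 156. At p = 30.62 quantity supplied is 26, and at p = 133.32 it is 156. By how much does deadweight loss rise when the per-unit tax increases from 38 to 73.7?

1796.26

Demand slope = (102.18 − 143.78)/(156 − 26) = −0.32, so p = 152.1 − 0.32q.
Supply slope = (133.32 − 30.62)/(156 − 26) = 0.79, so p = 10.08 + 0.79q.
Competitive equilibrium: 152.1 − 0.32q = 10.08 + 0.79q → q* = 127.9459, p* = 111.1573.
For a per-unit tax t: Δq = t/1.11, so DWL = ½·t·(t/1.11) = t²/2.22.
At t = 38: DWL = 650.45. At t = 73.7: DWL = 2446.707.
Increase = 2446.707 − 650.45 = 1796.26.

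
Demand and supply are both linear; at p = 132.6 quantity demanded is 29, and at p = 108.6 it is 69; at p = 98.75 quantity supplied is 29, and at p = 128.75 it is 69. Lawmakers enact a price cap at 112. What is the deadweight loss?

Demand slope = (108.6 − 132.6)/(69 − 29) = −0.6, so p = 150 − 0.6q.
Supply slope = (128.75 − 98.75)/(69 − 29) = 0.75, so p = 77 + 0.75q.
Competitive equilibrium: 150 − 0.6q = 77 + 0.75q → q* = 54.0741, p* = 117.5556.
At the ceiling p = 112, quantity supplied = (112 − 77)/0.75 = 46.6667.
Willingness to pay at q' = 46.6667: 150 − 0.6·46.6667 = 122.
Δq = 54.0741 − 46.6667 = 7.4074; wedge = 122 − 112 = 10.
The triangle = ½ × 7.4074 × 10 = 37.04.

37.04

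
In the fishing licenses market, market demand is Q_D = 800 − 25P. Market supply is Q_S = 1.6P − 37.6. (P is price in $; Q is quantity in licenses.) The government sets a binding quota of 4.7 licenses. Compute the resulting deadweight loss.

In inverse form: demand P = 32 − 0.04Q, supply P = 23.5 + 0.625Q.
Competitive equilibrium: 32 − 0.04Q = 23.5 + 0.625Q → Q* = 12.782, P* = 31.4887.
At Q = 4.7: demand price = 32 − 0.04·4.7 = 31.812; supply price = 23.5 + 0.625·4.7 = 26.4375.
ΔQ = 12.782 − 4.7 = 8.082; wedge = 31.812 − 26.4375 = 5.3745.
Welfare loss = ½ × 8.082 × 5.3745 = $21.72.

$21.72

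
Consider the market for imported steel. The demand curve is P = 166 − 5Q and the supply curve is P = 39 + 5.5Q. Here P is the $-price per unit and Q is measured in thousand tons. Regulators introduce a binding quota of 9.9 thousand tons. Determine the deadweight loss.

$25.30 thousand

Competitive equilibrium: 166 − 5Q = 39 + 5.5Q → Q* = 12.0952, P* = 105.5238.
At Q = 9.9: demand price = 166 − 5·9.9 = 116.5; supply price = 39 + 5.5·9.9 = 93.45.
ΔQ = 12.0952 − 9.9 = 2.1952; wedge = 116.5 − 93.45 = 23.05.
The triangle = ½ × 2.1952 × 23.05 = $25.30 thousand.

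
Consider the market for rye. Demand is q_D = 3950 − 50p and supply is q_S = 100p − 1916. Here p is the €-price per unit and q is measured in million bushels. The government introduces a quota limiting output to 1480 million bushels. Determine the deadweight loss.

In inverse form: demand p = 79 − 0.02q, supply p = 19.16 + 0.01q.
Competitive equilibrium: 79 − 0.02q = 19.16 + 0.01q → q* = 1994.6667, p* = 39.1067.
At q = 1480: demand price = 79 − 0.02·1480 = 49.4; supply price = 19.16 + 0.01·1480 = 33.96.
Δq = 1994.6667 − 1480 = 514.6667; wedge = 49.4 − 33.96 = 15.44.
Welfare loss = ½ × 514.6667 × 15.44 = €3973.23 million.

€3973.23 million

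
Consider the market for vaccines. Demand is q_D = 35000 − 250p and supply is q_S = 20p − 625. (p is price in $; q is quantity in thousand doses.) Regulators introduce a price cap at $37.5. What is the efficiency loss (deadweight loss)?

$96333.33 thousand

In inverse form: demand p = 140 − 0.004q, supply p = 31.25 + 0.05q.
Competitive equilibrium: 140 − 0.004q = 31.25 + 0.05q → q* = 2013.8889, p* = 131.9444.
At the ceiling p = 37.5, quantity supplied = (37.5 − 31.25)/0.05 = 125.
Willingness to pay at q' = 125: 140 − 0.004·125 = 139.5.
Δq = 2013.8889 − 125 = 1888.8889; wedge = 139.5 − 37.5 = 102.
Deadweight loss = ½ × 1888.8889 × 102 = $96333.33 thousand.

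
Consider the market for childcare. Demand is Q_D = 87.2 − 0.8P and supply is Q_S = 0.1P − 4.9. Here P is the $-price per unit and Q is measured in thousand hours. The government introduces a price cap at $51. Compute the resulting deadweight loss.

$148.225 thousand

In inverse form: demand P = 109 − 1.25Q, supply P = 49 + 10Q.
Competitive equilibrium: 109 − 1.25Q = 49 + 10Q → Q* = 5.33333, P* = 102.33333.
At the ceiling P = 51, quantity supplied = (51 − 49)/10 = 0.2.
Willingness to pay at Q' = 0.2: 109 − 1.25·0.2 = 108.75.
ΔQ = 5.33333 − 0.2 = 5.13333; wedge = 108.75 − 51 = 57.75.
Welfare loss = ½ × 5.13333 × 57.75 = $148.225 thousand.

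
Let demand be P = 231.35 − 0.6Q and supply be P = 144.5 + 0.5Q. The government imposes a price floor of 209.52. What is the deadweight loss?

Competitive equilibrium: 231.35 − 0.6Q = 144.5 + 0.5Q → Q* = 78.9545, P* = 183.9773.
At the floor P = 209.52, quantity demanded = (231.35 − 209.52)/0.6 = 36.3833.
Sellers' marginal cost at Q' = 36.3833: 144.5 + 0.5·36.3833 = 162.6917.
ΔQ = 78.9545 − 36.3833 = 42.5712; wedge = 209.52 − 162.6917 = 46.8283.
DWL = ½ × 42.5712 × 46.8283 = 996.77.

996.77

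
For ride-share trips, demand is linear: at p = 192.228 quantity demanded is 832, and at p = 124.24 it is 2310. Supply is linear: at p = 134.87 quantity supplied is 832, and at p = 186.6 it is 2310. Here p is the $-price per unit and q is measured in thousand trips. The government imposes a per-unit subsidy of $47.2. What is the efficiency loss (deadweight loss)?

$13752.10 thousand

Demand slope = (124.24 − 192.228)/(2310 − 832) = −0.046, so p = 230.5 − 0.046q.
Supply slope = (186.6 − 134.87)/(2310 − 832) = 0.035, so p = 105.75 + 0.035q.
Competitive equilibrium: 230.5 − 0.046q = 105.75 + 0.035q → q* = 1540.1235, p* = 159.6543.
The subsidy lowers effective supply by 47.2: p = 58.55 + 0.035q.
New quantity: 230.5 − 0.046q = 58.55 + 0.035q → q' = 2122.8395.
Overproduction Δq = 2122.8395 − 1540.1235 = 582.716; wedge = subsidy = 47.2.
Welfare loss = ½ × 582.716 × 47.2 = $13752.10 thousand.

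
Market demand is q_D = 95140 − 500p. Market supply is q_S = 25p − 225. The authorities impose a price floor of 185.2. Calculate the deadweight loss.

66251.90

In inverse form: demand p = 190.28 − 0.002q, supply p = 9 + 0.04q.
Competitive equilibrium: 190.28 − 0.002q = 9 + 0.04q → q* = 4316.19048, p* = 181.64762.
At the floor p = 185.2, quantity demanded = (190.28 − 185.2)/0.002 = 2540.
Sellers' marginal cost at q' = 2540: 9 + 0.04·2540 = 110.6.
Δq = 4316.19048 − 2540 = 1776.19048; wedge = 185.2 − 110.6 = 74.6.
Welfare loss = ½ × 1776.19048 × 74.6 = 66251.90.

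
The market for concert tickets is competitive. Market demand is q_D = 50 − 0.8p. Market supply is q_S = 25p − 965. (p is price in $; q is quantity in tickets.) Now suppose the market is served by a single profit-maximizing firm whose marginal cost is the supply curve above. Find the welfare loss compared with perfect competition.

$53.62

In inverse form: demand p = 62.5 − 1.25q, supply p = 38.6 + 0.04q.
Competitive equilibrium: 62.5 − 1.25q = 38.6 + 0.04q → q* = 18.5271, p* = 39.3411.
Marginal revenue: MR = 62.5 − 2.5q. Set MR = MC: 62.5 − 2.5q = 38.6 + 0.04q → q_m = 9.4094.
Price p_m = 62.5 − 1.25·9.4094 = 50.7383; MC(q_m) = 38.6 + 0.04·9.4094 = 38.9764.
Competitive q* = 18.5271, so Δq = 9.1177; wedge = 50.7383 − 38.9764 = 11.7619.
The triangle = ½ × 9.1177 × 11.7619 = $53.62.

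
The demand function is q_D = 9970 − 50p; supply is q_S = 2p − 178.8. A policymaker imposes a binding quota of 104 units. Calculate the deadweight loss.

In inverse form: demand p = 199.4 − 0.02q, supply p = 89.4 + 0.5q.
Competitive equilibrium: 199.4 − 0.02q = 89.4 + 0.5q → q* = 211.5385, p* = 195.1692.
At q = 104: demand price = 199.4 − 0.02·104 = 197.32; supply price = 89.4 + 0.5·104 = 141.4.
Δq = 211.5385 − 104 = 107.5385; wedge = 197.32 − 141.4 = 55.92.
Welfare loss = ½ × 107.5385 × 55.92 = 3006.78.

3006.78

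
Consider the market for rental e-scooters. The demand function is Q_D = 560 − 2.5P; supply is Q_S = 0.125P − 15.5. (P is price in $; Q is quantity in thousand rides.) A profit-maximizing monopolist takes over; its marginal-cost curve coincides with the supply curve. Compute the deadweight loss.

$1.23 thousand

In inverse form: demand P = 224 − 0.4Q, supply P = 124 + 8Q.
Competitive equilibrium: 224 − 0.4Q = 124 + 8Q → Q* = 11.9048, P* = 219.2381.
Marginal revenue: MR = 224 − 0.8Q. Set MR = MC: 224 − 0.8Q = 124 + 8Q → Q_m = 11.3636.
Price P_m = 224 − 0.4·11.3636 = 219.4546; MC(Q_m) = 124 + 8·11.3636 = 214.9088.
Competitive Q* = 11.9048, so ΔQ = 0.5412; wedge = 219.4546 − 214.9088 = 4.5458.
Welfare loss = ½ × 0.5412 × 4.5458 = $1.23 thousand.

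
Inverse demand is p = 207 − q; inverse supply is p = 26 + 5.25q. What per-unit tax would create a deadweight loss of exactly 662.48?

91

Competitive equilibrium: 207 − q = 26 + 5.25q → q* = 28.96, p* = 178.04.
A tax t gives Δq = t/6.25 and wedge t, so DWL = t²/12.5.
t²/12.5 = 662.48 → t² = 8281 → t = 91.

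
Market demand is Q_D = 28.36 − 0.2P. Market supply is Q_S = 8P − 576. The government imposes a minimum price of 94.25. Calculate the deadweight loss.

43.28

In inverse form: demand P = 141.8 − 5Q, supply P = 72 + 0.125Q.
Competitive equilibrium: 141.8 − 5Q = 72 + 0.125Q → Q* = 13.6195, P* = 73.7024.
At the floor P = 94.25, quantity demanded = (141.8 − 94.25)/5 = 9.51.
Sellers' marginal cost at Q' = 9.51: 72 + 0.125·9.51 = 73.1888.
ΔQ = 13.6195 − 9.51 = 4.1095; wedge = 94.25 − 73.1888 = 21.0612.
Welfare loss = ½ × 4.1095 × 21.0612 = 43.28.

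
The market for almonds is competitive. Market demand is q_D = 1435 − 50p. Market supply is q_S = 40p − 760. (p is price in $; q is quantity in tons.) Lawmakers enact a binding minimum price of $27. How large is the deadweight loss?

In inverse form: demand p = 28.7 − 0.02q, supply p = 19 + 0.025q.
Competitive equilibrium: 28.7 − 0.02q = 19 + 0.025q → q* = 215.5556, p* = 24.3889.
At the floor p = 27, quantity demanded = (28.7 − 27)/0.02 = 85.
Sellers' marginal cost at q' = 85: 19 + 0.025·85 = 21.125.
Δq = 215.5556 − 85 = 130.5556; wedge = 27 − 21.125 = 5.875.
Welfare loss = ½ × 130.5556 × 5.875 = $383.51.

$383.51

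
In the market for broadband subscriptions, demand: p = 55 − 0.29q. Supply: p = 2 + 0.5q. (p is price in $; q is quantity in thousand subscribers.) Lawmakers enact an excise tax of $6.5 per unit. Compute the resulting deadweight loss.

Competitive equilibrium: 55 − 0.29q = 2 + 0.5q → q* = 67.0886, p* = 35.5443.
With the tax, the buyer price exceeds the seller price by 6.5: (55 − 0.29q) − (2 + 0.5q) = 6.5 → q' = 58.8608.
Δq = 67.0886 − 58.8608 = 8.2278; the wedge equals the tax, 6.5.
The triangle = ½ × 8.2278 × 6.5 = $26.74 thousand.

$26.74 thousand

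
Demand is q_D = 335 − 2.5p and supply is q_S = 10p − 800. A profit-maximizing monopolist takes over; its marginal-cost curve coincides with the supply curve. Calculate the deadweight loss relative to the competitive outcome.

In inverse form: demand p = 134 − 0.4q, supply p = 80 + 0.1q.
Competitive equilibrium: 134 − 0.4q = 80 + 0.1q → q* = 108, p* = 90.8.
Marginal revenue: MR = 134 − 0.8q. Set MR = MC: 134 − 0.8q = 80 + 0.1q → q_m = 60.
Price p_m = 134 − 0.4·60 = 110; MC(q_m) = 80 + 0.1·60 = 86.
Competitive q* = 108, so Δq = 48; wedge = 110 − 86 = 24.
The triangle = ½ × 48 × 24 = 576.

576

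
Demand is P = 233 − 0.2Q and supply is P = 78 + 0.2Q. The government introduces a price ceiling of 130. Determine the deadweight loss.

3251.25

Competitive equilibrium: 233 − 0.2Q = 78 + 0.2Q → Q* = 387.5, P* = 155.5.
At the ceiling P = 130, quantity supplied = (130 − 78)/0.2 = 260.
Willingness to pay at Q' = 260: 233 − 0.2·260 = 181.
ΔQ = 387.5 − 260 = 127.5; wedge = 181 − 130 = 51.
DWL = ½ × 127.5 × 51 = 3251.25.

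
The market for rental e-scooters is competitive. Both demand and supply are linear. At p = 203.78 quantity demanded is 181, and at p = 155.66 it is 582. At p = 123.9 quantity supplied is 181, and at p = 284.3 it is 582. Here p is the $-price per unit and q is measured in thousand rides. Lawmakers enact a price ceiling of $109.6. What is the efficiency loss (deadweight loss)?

$9323.40 thousand

Demand slope = (155.66 − 203.78)/(582 − 181) = −0.12, so p = 225.5 − 0.12q.
Supply slope = (284.3 − 123.9)/(582 − 181) = 0.4, so p = 51.5 + 0.4q.
Competitive equilibrium: 225.5 − 0.12q = 51.5 + 0.4q → q* = 334.61538, p* = 185.34615.
At the ceiling p = 109.6, quantity supplied = (109.6 − 51.5)/0.4 = 145.25.
Willingness to pay at q' = 145.25: 225.5 − 0.12·145.25 = 208.07.
Δq = 334.61538 − 145.25 = 189.36538; wedge = 208.07 − 109.6 = 98.47.
Welfare loss = ½ × 189.36538 × 98.47 = $9323.40 thousand.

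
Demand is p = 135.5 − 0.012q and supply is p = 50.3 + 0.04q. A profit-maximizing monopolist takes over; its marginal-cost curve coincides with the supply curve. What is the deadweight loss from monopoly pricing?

Competitive equilibrium: 135.5 − 0.012q = 50.3 + 0.04q → q* = 1638.4615, p* = 115.8385.
Marginal revenue: MR = 135.5 − 0.024q. Set MR = MC: 135.5 − 0.024q = 50.3 + 0.04q → q_m = 1331.25.
Price p_m = 135.5 − 0.012·1331.25 = 119.525; MC(q_m) = 50.3 + 0.04·1331.25 = 103.55.
Competitive q* = 1638.4615, so Δq = 307.2115; wedge = 119.525 − 103.55 = 15.975.
The triangle = ½ × 307.2115 × 15.975 = 2453.85.

2453.85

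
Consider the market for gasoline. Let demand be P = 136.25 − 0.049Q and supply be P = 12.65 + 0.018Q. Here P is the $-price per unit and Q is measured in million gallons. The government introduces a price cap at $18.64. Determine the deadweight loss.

Competitive equilibrium: 136.25 − 0.049Q = 12.65 + 0.018Q → Q* = 1844.7761, P* = 45.856.
At the ceiling P = 18.64, quantity supplied = (18.64 − 12.65)/0.018 = 332.7778.
Willingness to pay at Q' = 332.7778: 136.25 − 0.049·332.7778 = 119.9439.
ΔQ = 1844.7761 − 332.7778 = 1511.9983; wedge = 119.9439 − 18.64 = 101.3039.
Welfare loss = ½ × 1511.9983 × 101.3039 = $76585.66 million.

$76585.66 million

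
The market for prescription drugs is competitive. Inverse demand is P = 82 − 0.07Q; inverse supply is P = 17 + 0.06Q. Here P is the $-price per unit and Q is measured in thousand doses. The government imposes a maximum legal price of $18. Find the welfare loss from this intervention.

Competitive equilibrium: 82 − 0.07Q = 17 + 0.06Q → Q* = 500, P* = 47.
At the ceiling P = 18, quantity supplied = (18 − 17)/0.06 = 16.66667.
Willingness to pay at Q' = 16.66667: 82 − 0.07·16.66667 = 80.83333.
ΔQ = 500 − 16.66667 = 483.33333; wedge = 80.83333 − 18 = 62.83333.
The triangle = ½ × 483.33333 × 62.83333 = $15184.72 thousand.

$15184.72 thousand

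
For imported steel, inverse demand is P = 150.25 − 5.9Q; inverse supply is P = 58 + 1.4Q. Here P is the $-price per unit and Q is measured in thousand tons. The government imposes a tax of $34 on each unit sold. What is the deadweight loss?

Competitive equilibrium: 150.25 − 5.9Q = 58 + 1.4Q → Q* = 12.637, P* = 75.6918.
With the tax, the buyer price exceeds the seller price by 34: (150.25 − 5.9Q) − (58 + 1.4Q) = 34 → Q' = 7.9795.
ΔQ = 12.637 − 7.9795 = 4.6575; the wedge equals the tax, 34.
Welfare loss = ½ × 4.6575 × 34 = $79.18 thousand.

$79.18 thousand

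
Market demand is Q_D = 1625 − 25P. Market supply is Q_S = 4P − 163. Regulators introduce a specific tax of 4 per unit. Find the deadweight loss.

In inverse form: demand P = 65 − 0.04Q, supply P = 40.75 + 0.25Q.
Competitive equilibrium: 65 − 0.04Q = 40.75 + 0.25Q → Q* = 83.6207, P* = 61.6552.
With the tax, the buyer price exceeds the seller price by 4: (65 − 0.04Q) − (40.75 + 0.25Q) = 4 → Q' = 69.8276.
ΔQ = 83.6207 − 69.8276 = 13.7931; the wedge equals the tax, 4.
The triangle = ½ × 13.7931 × 4 = 27.59.

27.59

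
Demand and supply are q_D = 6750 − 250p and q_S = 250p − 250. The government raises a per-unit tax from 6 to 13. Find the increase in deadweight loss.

8312.50

In inverse form: demand p = 27 − 0.004q, supply p = 1 + 0.004q.
Competitive equilibrium: 27 − 0.004q = 1 + 0.004q → q* = 3250, p* = 14.
For a per-unit tax t: Δq = t/0.008, so DWL = ½·t·(t/0.008) = t²/0.016.
At t = 6: DWL = 2250. At t = 13: DWL = 10562.5.
Increase = 10562.5 − 2250 = 8312.50.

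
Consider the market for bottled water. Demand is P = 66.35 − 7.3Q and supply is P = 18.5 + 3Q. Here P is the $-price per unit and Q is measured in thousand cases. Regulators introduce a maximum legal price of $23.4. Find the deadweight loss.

$46.73 thousand

Competitive equilibrium: 66.35 − 7.3Q = 18.5 + 3Q → Q* = 4.6456, P* = 32.4369.
At the ceiling P = 23.4, quantity supplied = (23.4 − 18.5)/3 = 1.6333.
Willingness to pay at Q' = 1.6333: 66.35 − 7.3·1.6333 = 54.4269.
ΔQ = 4.6456 − 1.6333 = 3.0123; wedge = 54.4269 − 23.4 = 31.0269.
The triangle = ½ × 3.0123 × 31.0269 = $46.73 thousand.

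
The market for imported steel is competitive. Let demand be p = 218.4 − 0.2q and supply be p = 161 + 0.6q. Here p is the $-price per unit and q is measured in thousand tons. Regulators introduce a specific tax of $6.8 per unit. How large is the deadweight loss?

Competitive equilibrium: 218.4 − 0.2q = 161 + 0.6q → q* = 71.75, p* = 204.05.
With the tax, the buyer price exceeds the seller price by 6.8: (218.4 − 0.2q) − (161 + 0.6q) = 6.8 → q' = 63.25.
Δq = 71.75 − 63.25 = 8.5; the wedge equals the tax, 6.8.
Deadweight loss = ½ × 8.5 × 6.8 = $28.90 thousand.

$28.90 thousand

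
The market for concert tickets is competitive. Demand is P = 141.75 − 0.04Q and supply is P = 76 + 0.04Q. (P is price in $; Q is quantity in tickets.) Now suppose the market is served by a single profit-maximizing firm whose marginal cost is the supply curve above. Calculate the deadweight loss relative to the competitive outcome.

Competitive equilibrium: 141.75 − 0.04Q = 76 + 0.04Q → Q* = 821.875, P* = 108.875.
Marginal revenue: MR = 141.75 − 0.08Q. Set MR = MC: 141.75 − 0.08Q = 76 + 0.04Q → Q_m = 547.91667.
Price P_m = 141.75 − 0.04·547.91667 = 119.83333; MC(Q_m) = 76 + 0.04·547.91667 = 97.91667.
Competitive Q* = 821.875, so ΔQ = 273.95833; wedge = 119.83333 − 97.91667 = 21.91666.
The triangle = ½ × 273.95833 × 21.91666 = $3002.13.

$3002.13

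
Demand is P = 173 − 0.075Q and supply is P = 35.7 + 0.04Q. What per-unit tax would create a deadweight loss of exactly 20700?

69

Competitive equilibrium: 173 − 0.075Q = 35.7 + 0.04Q → Q* = 1193.913, P* = 83.4565.
A tax t gives ΔQ = t/0.115 and wedge t, so DWL = t²/0.23.
t²/0.23 = 20700 → t² = 4761 → t = 69.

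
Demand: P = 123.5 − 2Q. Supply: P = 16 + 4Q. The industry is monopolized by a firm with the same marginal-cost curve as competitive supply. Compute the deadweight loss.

60.19

Competitive equilibrium: 123.5 − 2Q = 16 + 4Q → Q* = 17.9167, P* = 87.6667.
Marginal revenue: MR = 123.5 − 4Q. Set MR = MC: 123.5 − 4Q = 16 + 4Q → Q_m = 13.4375.
Price P_m = 123.5 − 2·13.4375 = 96.625; MC(Q_m) = 16 + 4·13.4375 = 69.75.
Competitive Q* = 17.9167, so ΔQ = 4.4792; wedge = 96.625 − 69.75 = 26.875.
Deadweight loss = ½ × 4.4792 × 26.875 = 60.19.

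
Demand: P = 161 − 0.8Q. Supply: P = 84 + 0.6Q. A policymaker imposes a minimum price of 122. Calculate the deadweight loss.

27.34

Competitive equilibrium: 161 − 0.8Q = 84 + 0.6Q → Q* = 55, P* = 117.
At the floor P = 122, quantity demanded = (161 − 122)/0.8 = 48.75.
Sellers' marginal cost at Q' = 48.75: 84 + 0.6·48.75 = 113.25.
ΔQ = 55 − 48.75 = 6.25; wedge = 122 − 113.25 = 8.75.
Deadweight loss = ½ × 6.25 × 8.75 = 27.34.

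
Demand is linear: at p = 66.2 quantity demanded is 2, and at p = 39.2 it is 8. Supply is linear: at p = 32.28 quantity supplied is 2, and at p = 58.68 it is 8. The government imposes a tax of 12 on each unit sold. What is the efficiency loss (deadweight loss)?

Demand slope = (39.2 − 66.2)/(8 − 2) = −4.5, so p = 75.2 − 4.5q.
Supply slope = (58.68 − 32.28)/(8 − 2) = 4.4, so p = 23.48 + 4.4q.
Competitive equilibrium: 75.2 − 4.5q = 23.48 + 4.4q → q* = 5.8112, p* = 49.0494.
With the tax, the buyer price exceeds the seller price by 12: (75.2 − 4.5q) − (23.48 + 4.4q) = 12 → q' = 4.4629.
Δq = 5.8112 − 4.4629 = 1.3483; the wedge equals the tax, 12.
Welfare loss = ½ × 1.3483 × 12 = 8.09.

8.09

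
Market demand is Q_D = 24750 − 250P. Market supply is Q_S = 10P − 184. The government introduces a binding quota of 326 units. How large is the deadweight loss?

10483.252

In inverse form: demand P = 99 − 0.004Q, supply P = 18.4 + 0.1Q.
Competitive equilibrium: 99 − 0.004Q = 18.4 + 0.1Q → Q* = 775, P* = 95.9.
At Q = 326: demand price = 99 − 0.004·326 = 97.696; supply price = 18.4 + 0.1·326 = 51.
ΔQ = 775 − 326 = 449; wedge = 97.696 − 51 = 46.696.
The triangle = ½ × 449 × 46.696 = 10483.252.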